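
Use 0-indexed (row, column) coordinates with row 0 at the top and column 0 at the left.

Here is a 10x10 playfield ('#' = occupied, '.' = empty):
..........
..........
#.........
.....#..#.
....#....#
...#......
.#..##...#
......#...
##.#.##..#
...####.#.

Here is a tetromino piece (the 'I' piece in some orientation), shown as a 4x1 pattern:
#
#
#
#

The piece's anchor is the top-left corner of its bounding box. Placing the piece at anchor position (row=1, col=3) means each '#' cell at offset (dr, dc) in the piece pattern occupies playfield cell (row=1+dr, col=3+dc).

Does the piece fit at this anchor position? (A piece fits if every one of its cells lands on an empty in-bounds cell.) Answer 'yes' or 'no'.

Check each piece cell at anchor (1, 3):
  offset (0,0) -> (1,3): empty -> OK
  offset (1,0) -> (2,3): empty -> OK
  offset (2,0) -> (3,3): empty -> OK
  offset (3,0) -> (4,3): empty -> OK
All cells valid: yes

Answer: yes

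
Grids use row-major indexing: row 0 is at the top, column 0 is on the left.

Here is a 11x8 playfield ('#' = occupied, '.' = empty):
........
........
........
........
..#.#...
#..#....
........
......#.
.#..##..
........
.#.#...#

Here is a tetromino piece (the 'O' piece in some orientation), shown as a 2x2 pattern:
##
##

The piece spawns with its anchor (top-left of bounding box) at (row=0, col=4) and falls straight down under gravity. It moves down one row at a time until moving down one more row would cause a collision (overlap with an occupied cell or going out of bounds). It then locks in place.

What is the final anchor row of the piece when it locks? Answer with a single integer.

Spawn at (row=0, col=4). Try each row:
  row 0: fits
  row 1: fits
  row 2: fits
  row 3: blocked -> lock at row 2

Answer: 2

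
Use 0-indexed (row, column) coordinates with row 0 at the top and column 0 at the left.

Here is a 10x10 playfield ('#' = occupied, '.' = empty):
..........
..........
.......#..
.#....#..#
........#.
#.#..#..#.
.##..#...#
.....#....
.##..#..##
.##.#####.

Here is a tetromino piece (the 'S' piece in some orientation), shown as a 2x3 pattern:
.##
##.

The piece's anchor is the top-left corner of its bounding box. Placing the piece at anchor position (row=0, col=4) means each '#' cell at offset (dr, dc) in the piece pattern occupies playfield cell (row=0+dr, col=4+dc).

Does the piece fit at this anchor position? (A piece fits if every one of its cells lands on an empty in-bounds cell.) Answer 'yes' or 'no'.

Check each piece cell at anchor (0, 4):
  offset (0,1) -> (0,5): empty -> OK
  offset (0,2) -> (0,6): empty -> OK
  offset (1,0) -> (1,4): empty -> OK
  offset (1,1) -> (1,5): empty -> OK
All cells valid: yes

Answer: yes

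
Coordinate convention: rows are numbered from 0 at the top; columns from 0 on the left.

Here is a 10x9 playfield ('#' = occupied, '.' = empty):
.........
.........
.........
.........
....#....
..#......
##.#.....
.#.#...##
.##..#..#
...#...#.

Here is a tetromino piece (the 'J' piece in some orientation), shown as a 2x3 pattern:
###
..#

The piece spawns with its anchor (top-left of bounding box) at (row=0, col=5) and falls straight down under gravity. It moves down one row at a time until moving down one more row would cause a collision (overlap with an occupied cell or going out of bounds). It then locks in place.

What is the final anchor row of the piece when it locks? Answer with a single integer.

Spawn at (row=0, col=5). Try each row:
  row 0: fits
  row 1: fits
  row 2: fits
  row 3: fits
  row 4: fits
  row 5: fits
  row 6: blocked -> lock at row 5

Answer: 5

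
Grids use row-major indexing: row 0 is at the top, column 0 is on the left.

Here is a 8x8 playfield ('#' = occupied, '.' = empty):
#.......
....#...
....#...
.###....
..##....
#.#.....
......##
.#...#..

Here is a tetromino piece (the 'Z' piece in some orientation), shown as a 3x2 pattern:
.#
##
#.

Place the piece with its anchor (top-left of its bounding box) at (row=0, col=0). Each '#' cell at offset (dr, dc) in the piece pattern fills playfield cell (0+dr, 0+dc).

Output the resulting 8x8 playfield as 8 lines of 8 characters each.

Answer: ##......
##..#...
#...#...
.###....
..##....
#.#.....
......##
.#...#..

Derivation:
Fill (0+0,0+1) = (0,1)
Fill (0+1,0+0) = (1,0)
Fill (0+1,0+1) = (1,1)
Fill (0+2,0+0) = (2,0)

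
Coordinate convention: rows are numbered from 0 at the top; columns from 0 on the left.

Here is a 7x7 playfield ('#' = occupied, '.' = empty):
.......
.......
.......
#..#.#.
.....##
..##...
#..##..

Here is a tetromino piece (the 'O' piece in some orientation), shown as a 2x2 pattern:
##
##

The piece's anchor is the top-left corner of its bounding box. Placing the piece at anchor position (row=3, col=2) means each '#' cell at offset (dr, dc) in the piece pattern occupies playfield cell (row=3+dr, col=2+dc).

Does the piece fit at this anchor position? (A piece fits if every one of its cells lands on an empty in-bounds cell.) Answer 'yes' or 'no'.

Check each piece cell at anchor (3, 2):
  offset (0,0) -> (3,2): empty -> OK
  offset (0,1) -> (3,3): occupied ('#') -> FAIL
  offset (1,0) -> (4,2): empty -> OK
  offset (1,1) -> (4,3): empty -> OK
All cells valid: no

Answer: no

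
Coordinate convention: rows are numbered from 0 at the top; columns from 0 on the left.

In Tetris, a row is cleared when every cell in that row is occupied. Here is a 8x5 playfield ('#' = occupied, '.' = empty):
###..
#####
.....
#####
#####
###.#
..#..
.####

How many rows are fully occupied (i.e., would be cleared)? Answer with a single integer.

Check each row:
  row 0: 2 empty cells -> not full
  row 1: 0 empty cells -> FULL (clear)
  row 2: 5 empty cells -> not full
  row 3: 0 empty cells -> FULL (clear)
  row 4: 0 empty cells -> FULL (clear)
  row 5: 1 empty cell -> not full
  row 6: 4 empty cells -> not full
  row 7: 1 empty cell -> not full
Total rows cleared: 3

Answer: 3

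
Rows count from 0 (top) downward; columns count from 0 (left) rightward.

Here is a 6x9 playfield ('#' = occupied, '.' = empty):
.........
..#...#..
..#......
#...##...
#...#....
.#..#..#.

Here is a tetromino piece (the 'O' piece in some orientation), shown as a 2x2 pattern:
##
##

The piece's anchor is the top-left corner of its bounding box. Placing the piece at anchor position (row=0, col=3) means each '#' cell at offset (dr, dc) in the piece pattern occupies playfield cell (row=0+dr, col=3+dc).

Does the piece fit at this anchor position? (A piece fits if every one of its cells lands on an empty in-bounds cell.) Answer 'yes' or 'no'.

Answer: yes

Derivation:
Check each piece cell at anchor (0, 3):
  offset (0,0) -> (0,3): empty -> OK
  offset (0,1) -> (0,4): empty -> OK
  offset (1,0) -> (1,3): empty -> OK
  offset (1,1) -> (1,4): empty -> OK
All cells valid: yes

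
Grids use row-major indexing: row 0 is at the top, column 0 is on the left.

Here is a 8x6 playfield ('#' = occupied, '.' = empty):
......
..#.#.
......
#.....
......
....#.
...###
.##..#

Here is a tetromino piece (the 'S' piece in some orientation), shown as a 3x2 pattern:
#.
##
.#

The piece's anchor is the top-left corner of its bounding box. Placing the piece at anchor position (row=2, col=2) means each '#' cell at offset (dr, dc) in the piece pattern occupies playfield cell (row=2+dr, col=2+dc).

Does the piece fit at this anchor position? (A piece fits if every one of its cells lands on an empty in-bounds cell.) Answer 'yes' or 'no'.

Check each piece cell at anchor (2, 2):
  offset (0,0) -> (2,2): empty -> OK
  offset (1,0) -> (3,2): empty -> OK
  offset (1,1) -> (3,3): empty -> OK
  offset (2,1) -> (4,3): empty -> OK
All cells valid: yes

Answer: yes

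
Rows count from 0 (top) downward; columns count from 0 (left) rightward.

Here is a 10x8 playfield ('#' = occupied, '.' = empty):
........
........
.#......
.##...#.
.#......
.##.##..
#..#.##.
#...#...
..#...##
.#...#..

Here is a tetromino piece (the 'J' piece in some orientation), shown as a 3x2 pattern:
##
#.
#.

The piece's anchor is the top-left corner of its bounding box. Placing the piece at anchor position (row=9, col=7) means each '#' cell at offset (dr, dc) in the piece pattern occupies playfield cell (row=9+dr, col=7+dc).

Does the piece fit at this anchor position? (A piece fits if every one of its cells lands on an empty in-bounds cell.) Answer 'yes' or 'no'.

Answer: no

Derivation:
Check each piece cell at anchor (9, 7):
  offset (0,0) -> (9,7): empty -> OK
  offset (0,1) -> (9,8): out of bounds -> FAIL
  offset (1,0) -> (10,7): out of bounds -> FAIL
  offset (2,0) -> (11,7): out of bounds -> FAIL
All cells valid: no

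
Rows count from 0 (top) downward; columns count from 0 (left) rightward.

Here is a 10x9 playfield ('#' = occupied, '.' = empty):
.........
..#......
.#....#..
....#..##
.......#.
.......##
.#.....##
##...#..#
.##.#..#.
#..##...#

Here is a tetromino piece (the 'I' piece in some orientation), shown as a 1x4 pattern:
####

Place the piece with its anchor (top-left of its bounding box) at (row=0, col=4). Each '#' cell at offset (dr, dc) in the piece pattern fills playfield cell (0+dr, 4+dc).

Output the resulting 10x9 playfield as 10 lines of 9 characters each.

Fill (0+0,4+0) = (0,4)
Fill (0+0,4+1) = (0,5)
Fill (0+0,4+2) = (0,6)
Fill (0+0,4+3) = (0,7)

Answer: ....####.
..#......
.#....#..
....#..##
.......#.
.......##
.#.....##
##...#..#
.##.#..#.
#..##...#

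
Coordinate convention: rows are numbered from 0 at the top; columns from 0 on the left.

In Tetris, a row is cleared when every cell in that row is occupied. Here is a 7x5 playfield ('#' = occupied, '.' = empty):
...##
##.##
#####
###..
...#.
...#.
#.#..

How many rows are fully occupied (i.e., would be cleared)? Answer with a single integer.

Check each row:
  row 0: 3 empty cells -> not full
  row 1: 1 empty cell -> not full
  row 2: 0 empty cells -> FULL (clear)
  row 3: 2 empty cells -> not full
  row 4: 4 empty cells -> not full
  row 5: 4 empty cells -> not full
  row 6: 3 empty cells -> not full
Total rows cleared: 1

Answer: 1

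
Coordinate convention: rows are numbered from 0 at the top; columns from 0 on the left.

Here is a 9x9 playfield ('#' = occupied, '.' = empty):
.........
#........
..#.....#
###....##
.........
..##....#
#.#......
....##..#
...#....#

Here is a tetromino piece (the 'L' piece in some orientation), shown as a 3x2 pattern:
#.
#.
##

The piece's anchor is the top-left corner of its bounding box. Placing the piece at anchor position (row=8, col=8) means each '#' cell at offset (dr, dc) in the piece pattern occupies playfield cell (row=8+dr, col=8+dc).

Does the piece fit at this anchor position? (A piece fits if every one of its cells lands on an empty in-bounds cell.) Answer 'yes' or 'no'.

Answer: no

Derivation:
Check each piece cell at anchor (8, 8):
  offset (0,0) -> (8,8): occupied ('#') -> FAIL
  offset (1,0) -> (9,8): out of bounds -> FAIL
  offset (2,0) -> (10,8): out of bounds -> FAIL
  offset (2,1) -> (10,9): out of bounds -> FAIL
All cells valid: no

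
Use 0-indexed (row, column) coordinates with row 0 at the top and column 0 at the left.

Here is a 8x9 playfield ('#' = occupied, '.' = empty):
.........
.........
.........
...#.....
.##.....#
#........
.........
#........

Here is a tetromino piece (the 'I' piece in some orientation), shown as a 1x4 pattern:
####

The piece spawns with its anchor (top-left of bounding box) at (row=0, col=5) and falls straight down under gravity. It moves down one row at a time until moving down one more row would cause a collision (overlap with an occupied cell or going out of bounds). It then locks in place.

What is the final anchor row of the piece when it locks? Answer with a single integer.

Answer: 3

Derivation:
Spawn at (row=0, col=5). Try each row:
  row 0: fits
  row 1: fits
  row 2: fits
  row 3: fits
  row 4: blocked -> lock at row 3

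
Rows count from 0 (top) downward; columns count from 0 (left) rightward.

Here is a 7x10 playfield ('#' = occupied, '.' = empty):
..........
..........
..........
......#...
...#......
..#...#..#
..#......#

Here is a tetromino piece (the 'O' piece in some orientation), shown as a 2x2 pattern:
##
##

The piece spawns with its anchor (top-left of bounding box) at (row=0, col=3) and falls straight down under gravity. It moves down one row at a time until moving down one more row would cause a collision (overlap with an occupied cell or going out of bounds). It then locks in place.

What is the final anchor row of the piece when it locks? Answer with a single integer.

Answer: 2

Derivation:
Spawn at (row=0, col=3). Try each row:
  row 0: fits
  row 1: fits
  row 2: fits
  row 3: blocked -> lock at row 2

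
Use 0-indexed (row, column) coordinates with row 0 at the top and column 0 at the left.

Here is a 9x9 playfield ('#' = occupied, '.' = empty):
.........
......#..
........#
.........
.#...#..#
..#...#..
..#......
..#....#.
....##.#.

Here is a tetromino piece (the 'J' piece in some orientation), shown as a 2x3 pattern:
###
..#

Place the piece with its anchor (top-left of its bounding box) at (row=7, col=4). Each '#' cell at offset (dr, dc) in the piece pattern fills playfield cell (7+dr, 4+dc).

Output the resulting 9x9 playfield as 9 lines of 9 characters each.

Fill (7+0,4+0) = (7,4)
Fill (7+0,4+1) = (7,5)
Fill (7+0,4+2) = (7,6)
Fill (7+1,4+2) = (8,6)

Answer: .........
......#..
........#
.........
.#...#..#
..#...#..
..#......
..#.####.
....####.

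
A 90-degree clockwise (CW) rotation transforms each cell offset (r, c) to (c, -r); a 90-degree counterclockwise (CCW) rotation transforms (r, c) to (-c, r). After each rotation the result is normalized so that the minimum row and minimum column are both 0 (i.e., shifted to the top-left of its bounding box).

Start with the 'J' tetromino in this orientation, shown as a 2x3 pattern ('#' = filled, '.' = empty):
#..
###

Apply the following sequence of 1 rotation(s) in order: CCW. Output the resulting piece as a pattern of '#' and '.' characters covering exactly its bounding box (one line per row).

Answer: .#
.#
##

Derivation:
Start:
#..
###
After rotation 1 (CCW):
.#
.#
##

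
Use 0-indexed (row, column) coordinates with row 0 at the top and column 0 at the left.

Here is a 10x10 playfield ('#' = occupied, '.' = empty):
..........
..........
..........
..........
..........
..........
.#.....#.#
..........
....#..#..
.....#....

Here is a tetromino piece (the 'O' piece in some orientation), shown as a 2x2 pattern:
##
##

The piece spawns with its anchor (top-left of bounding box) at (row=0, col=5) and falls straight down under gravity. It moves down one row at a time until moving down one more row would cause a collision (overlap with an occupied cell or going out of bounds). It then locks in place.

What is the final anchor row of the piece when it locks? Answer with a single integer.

Answer: 7

Derivation:
Spawn at (row=0, col=5). Try each row:
  row 0: fits
  row 1: fits
  row 2: fits
  row 3: fits
  row 4: fits
  row 5: fits
  row 6: fits
  row 7: fits
  row 8: blocked -> lock at row 7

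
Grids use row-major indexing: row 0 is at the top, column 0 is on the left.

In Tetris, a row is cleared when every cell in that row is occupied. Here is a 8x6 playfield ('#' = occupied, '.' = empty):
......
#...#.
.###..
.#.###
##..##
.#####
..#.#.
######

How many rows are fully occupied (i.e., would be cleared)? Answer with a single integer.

Check each row:
  row 0: 6 empty cells -> not full
  row 1: 4 empty cells -> not full
  row 2: 3 empty cells -> not full
  row 3: 2 empty cells -> not full
  row 4: 2 empty cells -> not full
  row 5: 1 empty cell -> not full
  row 6: 4 empty cells -> not full
  row 7: 0 empty cells -> FULL (clear)
Total rows cleared: 1

Answer: 1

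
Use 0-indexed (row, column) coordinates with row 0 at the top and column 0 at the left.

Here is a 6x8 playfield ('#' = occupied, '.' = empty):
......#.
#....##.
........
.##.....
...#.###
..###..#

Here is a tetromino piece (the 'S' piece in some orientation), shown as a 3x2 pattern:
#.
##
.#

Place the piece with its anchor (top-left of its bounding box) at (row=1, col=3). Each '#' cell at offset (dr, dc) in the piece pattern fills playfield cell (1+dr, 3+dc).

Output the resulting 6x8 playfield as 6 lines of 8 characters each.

Answer: ......#.
#..#.##.
...##...
.##.#...
...#.###
..###..#

Derivation:
Fill (1+0,3+0) = (1,3)
Fill (1+1,3+0) = (2,3)
Fill (1+1,3+1) = (2,4)
Fill (1+2,3+1) = (3,4)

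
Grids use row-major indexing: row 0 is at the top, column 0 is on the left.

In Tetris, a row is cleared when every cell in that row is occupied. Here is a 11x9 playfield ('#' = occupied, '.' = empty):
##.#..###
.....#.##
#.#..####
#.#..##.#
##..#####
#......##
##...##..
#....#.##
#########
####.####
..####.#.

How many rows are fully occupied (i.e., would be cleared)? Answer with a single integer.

Check each row:
  row 0: 3 empty cells -> not full
  row 1: 6 empty cells -> not full
  row 2: 3 empty cells -> not full
  row 3: 4 empty cells -> not full
  row 4: 2 empty cells -> not full
  row 5: 6 empty cells -> not full
  row 6: 5 empty cells -> not full
  row 7: 5 empty cells -> not full
  row 8: 0 empty cells -> FULL (clear)
  row 9: 1 empty cell -> not full
  row 10: 4 empty cells -> not full
Total rows cleared: 1

Answer: 1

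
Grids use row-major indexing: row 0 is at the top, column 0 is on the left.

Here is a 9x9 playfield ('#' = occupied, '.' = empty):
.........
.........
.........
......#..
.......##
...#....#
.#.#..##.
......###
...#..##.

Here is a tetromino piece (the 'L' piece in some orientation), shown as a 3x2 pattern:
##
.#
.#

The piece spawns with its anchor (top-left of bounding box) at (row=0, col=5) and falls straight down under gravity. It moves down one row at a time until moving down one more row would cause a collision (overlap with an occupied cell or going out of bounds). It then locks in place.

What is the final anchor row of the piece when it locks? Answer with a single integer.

Spawn at (row=0, col=5). Try each row:
  row 0: fits
  row 1: blocked -> lock at row 0

Answer: 0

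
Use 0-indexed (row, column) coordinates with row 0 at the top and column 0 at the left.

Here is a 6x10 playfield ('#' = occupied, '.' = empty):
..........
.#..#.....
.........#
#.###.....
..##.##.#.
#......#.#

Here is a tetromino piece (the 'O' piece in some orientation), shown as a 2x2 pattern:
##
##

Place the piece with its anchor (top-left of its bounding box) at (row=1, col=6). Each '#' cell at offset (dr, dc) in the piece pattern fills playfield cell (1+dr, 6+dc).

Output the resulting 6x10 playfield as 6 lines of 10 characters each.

Fill (1+0,6+0) = (1,6)
Fill (1+0,6+1) = (1,7)
Fill (1+1,6+0) = (2,6)
Fill (1+1,6+1) = (2,7)

Answer: ..........
.#..#.##..
......##.#
#.###.....
..##.##.#.
#......#.#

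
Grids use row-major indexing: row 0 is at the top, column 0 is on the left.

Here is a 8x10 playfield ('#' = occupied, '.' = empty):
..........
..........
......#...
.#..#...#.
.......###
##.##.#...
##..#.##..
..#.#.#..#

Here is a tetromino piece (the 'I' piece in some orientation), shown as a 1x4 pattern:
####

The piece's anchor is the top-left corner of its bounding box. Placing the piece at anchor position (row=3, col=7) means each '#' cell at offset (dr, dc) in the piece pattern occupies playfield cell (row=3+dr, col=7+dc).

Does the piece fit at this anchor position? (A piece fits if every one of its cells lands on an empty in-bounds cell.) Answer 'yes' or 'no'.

Check each piece cell at anchor (3, 7):
  offset (0,0) -> (3,7): empty -> OK
  offset (0,1) -> (3,8): occupied ('#') -> FAIL
  offset (0,2) -> (3,9): empty -> OK
  offset (0,3) -> (3,10): out of bounds -> FAIL
All cells valid: no

Answer: no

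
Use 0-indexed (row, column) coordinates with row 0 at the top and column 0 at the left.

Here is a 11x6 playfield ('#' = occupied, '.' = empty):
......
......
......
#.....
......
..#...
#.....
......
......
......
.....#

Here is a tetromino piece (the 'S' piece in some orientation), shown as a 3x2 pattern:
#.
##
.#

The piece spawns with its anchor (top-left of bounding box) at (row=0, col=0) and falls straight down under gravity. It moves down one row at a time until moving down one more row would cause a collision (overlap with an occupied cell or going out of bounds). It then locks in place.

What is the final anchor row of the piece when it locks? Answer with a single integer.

Spawn at (row=0, col=0). Try each row:
  row 0: fits
  row 1: fits
  row 2: blocked -> lock at row 1

Answer: 1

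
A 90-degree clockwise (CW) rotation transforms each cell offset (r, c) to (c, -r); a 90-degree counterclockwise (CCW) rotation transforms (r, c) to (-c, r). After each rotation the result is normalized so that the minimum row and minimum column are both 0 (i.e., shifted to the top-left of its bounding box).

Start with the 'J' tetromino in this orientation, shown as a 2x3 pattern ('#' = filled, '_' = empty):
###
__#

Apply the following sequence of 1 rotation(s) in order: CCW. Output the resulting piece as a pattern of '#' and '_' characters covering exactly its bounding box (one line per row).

Answer: ##
#_
#_

Derivation:
Start:
###
__#
After rotation 1 (CCW):
##
#_
#_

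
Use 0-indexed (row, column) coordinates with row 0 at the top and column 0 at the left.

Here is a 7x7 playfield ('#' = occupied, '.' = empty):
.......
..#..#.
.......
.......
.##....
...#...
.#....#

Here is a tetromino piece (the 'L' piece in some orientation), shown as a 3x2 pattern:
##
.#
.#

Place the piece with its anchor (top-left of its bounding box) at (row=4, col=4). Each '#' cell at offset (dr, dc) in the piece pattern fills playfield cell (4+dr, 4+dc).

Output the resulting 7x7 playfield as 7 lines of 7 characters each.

Answer: .......
..#..#.
.......
.......
.##.##.
...#.#.
.#...##

Derivation:
Fill (4+0,4+0) = (4,4)
Fill (4+0,4+1) = (4,5)
Fill (4+1,4+1) = (5,5)
Fill (4+2,4+1) = (6,5)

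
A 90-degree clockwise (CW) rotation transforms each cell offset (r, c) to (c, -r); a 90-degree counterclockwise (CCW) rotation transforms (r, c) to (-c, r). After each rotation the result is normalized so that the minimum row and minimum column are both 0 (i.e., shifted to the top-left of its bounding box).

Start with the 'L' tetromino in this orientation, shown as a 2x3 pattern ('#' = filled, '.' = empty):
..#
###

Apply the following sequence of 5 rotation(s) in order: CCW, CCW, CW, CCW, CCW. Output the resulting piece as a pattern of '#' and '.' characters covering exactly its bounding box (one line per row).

Answer: #.
#.
##

Derivation:
Start:
..#
###
After rotation 1 (CCW):
##
.#
.#
After rotation 2 (CCW):
###
#..
After rotation 3 (CW):
##
.#
.#
After rotation 4 (CCW):
###
#..
After rotation 5 (CCW):
#.
#.
##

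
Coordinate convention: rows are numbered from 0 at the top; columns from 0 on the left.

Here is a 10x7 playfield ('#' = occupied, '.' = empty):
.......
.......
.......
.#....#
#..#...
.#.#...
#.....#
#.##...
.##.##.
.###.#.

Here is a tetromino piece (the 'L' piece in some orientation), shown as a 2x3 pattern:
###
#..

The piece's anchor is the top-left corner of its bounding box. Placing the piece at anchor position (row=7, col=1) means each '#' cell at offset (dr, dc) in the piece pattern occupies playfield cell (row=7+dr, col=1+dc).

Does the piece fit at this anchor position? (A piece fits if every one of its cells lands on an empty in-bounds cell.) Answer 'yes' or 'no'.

Answer: no

Derivation:
Check each piece cell at anchor (7, 1):
  offset (0,0) -> (7,1): empty -> OK
  offset (0,1) -> (7,2): occupied ('#') -> FAIL
  offset (0,2) -> (7,3): occupied ('#') -> FAIL
  offset (1,0) -> (8,1): occupied ('#') -> FAIL
All cells valid: no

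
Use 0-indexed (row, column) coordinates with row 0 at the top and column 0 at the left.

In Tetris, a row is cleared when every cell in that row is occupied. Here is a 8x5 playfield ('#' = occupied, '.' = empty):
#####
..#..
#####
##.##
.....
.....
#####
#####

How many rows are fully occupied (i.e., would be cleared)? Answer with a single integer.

Answer: 4

Derivation:
Check each row:
  row 0: 0 empty cells -> FULL (clear)
  row 1: 4 empty cells -> not full
  row 2: 0 empty cells -> FULL (clear)
  row 3: 1 empty cell -> not full
  row 4: 5 empty cells -> not full
  row 5: 5 empty cells -> not full
  row 6: 0 empty cells -> FULL (clear)
  row 7: 0 empty cells -> FULL (clear)
Total rows cleared: 4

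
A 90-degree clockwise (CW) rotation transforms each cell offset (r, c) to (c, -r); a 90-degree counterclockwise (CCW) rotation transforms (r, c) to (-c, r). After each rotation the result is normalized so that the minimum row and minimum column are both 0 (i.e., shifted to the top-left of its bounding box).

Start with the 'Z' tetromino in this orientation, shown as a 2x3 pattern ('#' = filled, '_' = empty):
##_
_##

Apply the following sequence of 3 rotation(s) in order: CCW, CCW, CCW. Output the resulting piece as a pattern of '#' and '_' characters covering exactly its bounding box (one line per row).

Answer: _#
##
#_

Derivation:
Start:
##_
_##
After rotation 1 (CCW):
_#
##
#_
After rotation 2 (CCW):
##_
_##
After rotation 3 (CCW):
_#
##
#_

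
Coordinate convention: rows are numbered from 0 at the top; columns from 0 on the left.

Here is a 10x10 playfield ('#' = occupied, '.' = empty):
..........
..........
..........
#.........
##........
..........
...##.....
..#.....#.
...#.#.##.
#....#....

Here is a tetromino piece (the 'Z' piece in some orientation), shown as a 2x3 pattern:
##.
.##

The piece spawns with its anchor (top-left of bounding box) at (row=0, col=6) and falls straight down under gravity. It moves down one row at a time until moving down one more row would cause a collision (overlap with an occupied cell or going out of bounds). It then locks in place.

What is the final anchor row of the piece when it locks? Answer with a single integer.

Spawn at (row=0, col=6). Try each row:
  row 0: fits
  row 1: fits
  row 2: fits
  row 3: fits
  row 4: fits
  row 5: fits
  row 6: blocked -> lock at row 5

Answer: 5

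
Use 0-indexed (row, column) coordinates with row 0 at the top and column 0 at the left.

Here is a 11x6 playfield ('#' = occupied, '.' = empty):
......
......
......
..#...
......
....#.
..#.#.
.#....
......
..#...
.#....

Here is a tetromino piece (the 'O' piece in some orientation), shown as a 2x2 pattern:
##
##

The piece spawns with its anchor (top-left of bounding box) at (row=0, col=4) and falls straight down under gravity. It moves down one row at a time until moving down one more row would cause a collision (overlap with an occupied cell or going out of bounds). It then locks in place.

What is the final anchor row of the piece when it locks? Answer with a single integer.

Spawn at (row=0, col=4). Try each row:
  row 0: fits
  row 1: fits
  row 2: fits
  row 3: fits
  row 4: blocked -> lock at row 3

Answer: 3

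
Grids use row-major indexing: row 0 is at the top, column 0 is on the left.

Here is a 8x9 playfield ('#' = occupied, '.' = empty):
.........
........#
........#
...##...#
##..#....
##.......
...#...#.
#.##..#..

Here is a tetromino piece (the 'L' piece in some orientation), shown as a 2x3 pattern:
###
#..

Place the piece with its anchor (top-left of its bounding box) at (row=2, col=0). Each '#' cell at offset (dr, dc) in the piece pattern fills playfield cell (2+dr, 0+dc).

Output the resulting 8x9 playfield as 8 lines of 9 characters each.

Answer: .........
........#
###.....#
#..##...#
##..#....
##.......
...#...#.
#.##..#..

Derivation:
Fill (2+0,0+0) = (2,0)
Fill (2+0,0+1) = (2,1)
Fill (2+0,0+2) = (2,2)
Fill (2+1,0+0) = (3,0)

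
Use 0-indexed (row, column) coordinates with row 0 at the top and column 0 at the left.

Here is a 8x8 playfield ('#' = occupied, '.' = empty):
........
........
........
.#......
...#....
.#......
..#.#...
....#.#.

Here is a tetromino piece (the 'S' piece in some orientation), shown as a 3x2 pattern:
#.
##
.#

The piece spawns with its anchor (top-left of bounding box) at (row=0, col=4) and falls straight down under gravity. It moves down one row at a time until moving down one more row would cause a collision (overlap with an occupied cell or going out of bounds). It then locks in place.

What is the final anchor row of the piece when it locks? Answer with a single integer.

Answer: 4

Derivation:
Spawn at (row=0, col=4). Try each row:
  row 0: fits
  row 1: fits
  row 2: fits
  row 3: fits
  row 4: fits
  row 5: blocked -> lock at row 4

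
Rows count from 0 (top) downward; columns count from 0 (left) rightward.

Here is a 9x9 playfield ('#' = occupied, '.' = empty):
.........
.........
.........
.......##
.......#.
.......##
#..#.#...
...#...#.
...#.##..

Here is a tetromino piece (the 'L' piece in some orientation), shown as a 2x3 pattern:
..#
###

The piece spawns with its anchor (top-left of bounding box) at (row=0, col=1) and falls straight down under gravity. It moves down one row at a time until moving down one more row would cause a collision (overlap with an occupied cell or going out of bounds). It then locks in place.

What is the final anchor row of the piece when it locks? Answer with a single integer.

Answer: 4

Derivation:
Spawn at (row=0, col=1). Try each row:
  row 0: fits
  row 1: fits
  row 2: fits
  row 3: fits
  row 4: fits
  row 5: blocked -> lock at row 4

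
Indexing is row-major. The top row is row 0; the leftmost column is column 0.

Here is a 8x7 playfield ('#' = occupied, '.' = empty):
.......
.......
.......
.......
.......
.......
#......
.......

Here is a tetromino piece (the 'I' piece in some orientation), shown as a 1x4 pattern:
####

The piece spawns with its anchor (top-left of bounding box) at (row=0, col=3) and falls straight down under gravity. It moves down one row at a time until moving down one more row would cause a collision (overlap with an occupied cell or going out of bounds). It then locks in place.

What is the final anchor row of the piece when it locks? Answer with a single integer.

Answer: 7

Derivation:
Spawn at (row=0, col=3). Try each row:
  row 0: fits
  row 1: fits
  row 2: fits
  row 3: fits
  row 4: fits
  row 5: fits
  row 6: fits
  row 7: fits
  row 8: out of bounds -> lock at row 7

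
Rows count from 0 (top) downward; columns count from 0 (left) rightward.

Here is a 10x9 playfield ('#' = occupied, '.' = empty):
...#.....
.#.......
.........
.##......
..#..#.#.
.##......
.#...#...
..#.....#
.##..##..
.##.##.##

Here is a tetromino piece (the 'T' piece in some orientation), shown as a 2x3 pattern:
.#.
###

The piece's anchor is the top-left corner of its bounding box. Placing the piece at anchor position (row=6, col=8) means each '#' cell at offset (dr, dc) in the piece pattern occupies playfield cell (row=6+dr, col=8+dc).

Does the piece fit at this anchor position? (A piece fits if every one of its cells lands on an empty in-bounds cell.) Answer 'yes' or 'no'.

Answer: no

Derivation:
Check each piece cell at anchor (6, 8):
  offset (0,1) -> (6,9): out of bounds -> FAIL
  offset (1,0) -> (7,8): occupied ('#') -> FAIL
  offset (1,1) -> (7,9): out of bounds -> FAIL
  offset (1,2) -> (7,10): out of bounds -> FAIL
All cells valid: no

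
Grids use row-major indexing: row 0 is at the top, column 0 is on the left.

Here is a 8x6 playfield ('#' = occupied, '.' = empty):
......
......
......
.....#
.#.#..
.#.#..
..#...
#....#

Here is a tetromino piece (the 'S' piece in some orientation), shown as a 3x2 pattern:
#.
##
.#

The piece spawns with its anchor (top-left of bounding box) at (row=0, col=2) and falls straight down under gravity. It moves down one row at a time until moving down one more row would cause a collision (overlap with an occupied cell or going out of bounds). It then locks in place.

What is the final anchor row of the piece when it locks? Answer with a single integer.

Spawn at (row=0, col=2). Try each row:
  row 0: fits
  row 1: fits
  row 2: blocked -> lock at row 1

Answer: 1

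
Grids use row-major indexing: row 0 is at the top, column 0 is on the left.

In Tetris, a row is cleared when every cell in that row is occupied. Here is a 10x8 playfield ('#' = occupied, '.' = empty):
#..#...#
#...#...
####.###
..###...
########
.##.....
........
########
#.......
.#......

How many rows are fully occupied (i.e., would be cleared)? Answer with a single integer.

Check each row:
  row 0: 5 empty cells -> not full
  row 1: 6 empty cells -> not full
  row 2: 1 empty cell -> not full
  row 3: 5 empty cells -> not full
  row 4: 0 empty cells -> FULL (clear)
  row 5: 6 empty cells -> not full
  row 6: 8 empty cells -> not full
  row 7: 0 empty cells -> FULL (clear)
  row 8: 7 empty cells -> not full
  row 9: 7 empty cells -> not full
Total rows cleared: 2

Answer: 2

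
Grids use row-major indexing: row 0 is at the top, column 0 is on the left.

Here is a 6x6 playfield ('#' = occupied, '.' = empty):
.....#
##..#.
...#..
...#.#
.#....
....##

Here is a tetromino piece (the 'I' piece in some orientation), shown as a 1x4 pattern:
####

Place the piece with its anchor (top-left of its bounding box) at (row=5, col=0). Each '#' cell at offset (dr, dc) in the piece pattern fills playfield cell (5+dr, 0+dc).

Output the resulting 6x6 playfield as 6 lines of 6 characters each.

Answer: .....#
##..#.
...#..
...#.#
.#....
######

Derivation:
Fill (5+0,0+0) = (5,0)
Fill (5+0,0+1) = (5,1)
Fill (5+0,0+2) = (5,2)
Fill (5+0,0+3) = (5,3)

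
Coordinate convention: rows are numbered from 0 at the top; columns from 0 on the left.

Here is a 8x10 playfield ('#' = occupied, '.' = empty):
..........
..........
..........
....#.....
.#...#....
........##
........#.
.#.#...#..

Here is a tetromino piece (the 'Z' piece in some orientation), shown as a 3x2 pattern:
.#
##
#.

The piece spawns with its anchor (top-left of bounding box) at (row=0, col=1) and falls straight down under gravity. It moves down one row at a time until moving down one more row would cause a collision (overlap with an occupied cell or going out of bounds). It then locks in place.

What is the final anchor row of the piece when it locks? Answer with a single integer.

Answer: 1

Derivation:
Spawn at (row=0, col=1). Try each row:
  row 0: fits
  row 1: fits
  row 2: blocked -> lock at row 1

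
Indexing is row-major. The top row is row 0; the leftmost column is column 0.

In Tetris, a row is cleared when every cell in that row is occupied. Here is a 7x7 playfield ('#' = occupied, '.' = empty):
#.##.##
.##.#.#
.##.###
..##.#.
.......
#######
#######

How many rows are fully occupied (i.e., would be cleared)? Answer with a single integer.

Answer: 2

Derivation:
Check each row:
  row 0: 2 empty cells -> not full
  row 1: 3 empty cells -> not full
  row 2: 2 empty cells -> not full
  row 3: 4 empty cells -> not full
  row 4: 7 empty cells -> not full
  row 5: 0 empty cells -> FULL (clear)
  row 6: 0 empty cells -> FULL (clear)
Total rows cleared: 2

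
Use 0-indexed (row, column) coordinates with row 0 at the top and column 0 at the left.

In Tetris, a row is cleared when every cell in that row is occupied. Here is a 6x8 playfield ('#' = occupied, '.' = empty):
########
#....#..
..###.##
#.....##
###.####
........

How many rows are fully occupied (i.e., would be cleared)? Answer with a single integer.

Answer: 1

Derivation:
Check each row:
  row 0: 0 empty cells -> FULL (clear)
  row 1: 6 empty cells -> not full
  row 2: 3 empty cells -> not full
  row 3: 5 empty cells -> not full
  row 4: 1 empty cell -> not full
  row 5: 8 empty cells -> not full
Total rows cleared: 1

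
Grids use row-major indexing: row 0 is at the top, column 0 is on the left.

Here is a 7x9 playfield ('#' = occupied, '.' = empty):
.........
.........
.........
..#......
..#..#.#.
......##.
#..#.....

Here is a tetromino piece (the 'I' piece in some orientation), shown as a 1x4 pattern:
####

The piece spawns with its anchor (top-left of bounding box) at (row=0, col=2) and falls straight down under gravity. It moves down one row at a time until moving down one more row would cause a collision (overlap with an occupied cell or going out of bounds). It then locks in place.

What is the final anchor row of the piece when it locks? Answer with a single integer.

Answer: 2

Derivation:
Spawn at (row=0, col=2). Try each row:
  row 0: fits
  row 1: fits
  row 2: fits
  row 3: blocked -> lock at row 2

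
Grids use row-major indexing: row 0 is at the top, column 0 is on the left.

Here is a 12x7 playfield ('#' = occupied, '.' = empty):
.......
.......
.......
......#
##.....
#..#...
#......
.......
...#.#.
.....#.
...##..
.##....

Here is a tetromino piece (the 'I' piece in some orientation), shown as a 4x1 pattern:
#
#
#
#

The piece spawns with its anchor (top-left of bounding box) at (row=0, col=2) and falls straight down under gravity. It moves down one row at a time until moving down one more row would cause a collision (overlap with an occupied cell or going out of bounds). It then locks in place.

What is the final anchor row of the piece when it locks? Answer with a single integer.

Spawn at (row=0, col=2). Try each row:
  row 0: fits
  row 1: fits
  row 2: fits
  row 3: fits
  row 4: fits
  row 5: fits
  row 6: fits
  row 7: fits
  row 8: blocked -> lock at row 7

Answer: 7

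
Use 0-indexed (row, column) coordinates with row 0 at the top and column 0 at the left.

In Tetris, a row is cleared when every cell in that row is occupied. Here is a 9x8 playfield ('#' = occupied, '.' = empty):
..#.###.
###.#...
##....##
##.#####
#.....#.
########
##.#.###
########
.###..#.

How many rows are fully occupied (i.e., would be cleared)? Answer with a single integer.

Check each row:
  row 0: 4 empty cells -> not full
  row 1: 4 empty cells -> not full
  row 2: 4 empty cells -> not full
  row 3: 1 empty cell -> not full
  row 4: 6 empty cells -> not full
  row 5: 0 empty cells -> FULL (clear)
  row 6: 2 empty cells -> not full
  row 7: 0 empty cells -> FULL (clear)
  row 8: 4 empty cells -> not full
Total rows cleared: 2

Answer: 2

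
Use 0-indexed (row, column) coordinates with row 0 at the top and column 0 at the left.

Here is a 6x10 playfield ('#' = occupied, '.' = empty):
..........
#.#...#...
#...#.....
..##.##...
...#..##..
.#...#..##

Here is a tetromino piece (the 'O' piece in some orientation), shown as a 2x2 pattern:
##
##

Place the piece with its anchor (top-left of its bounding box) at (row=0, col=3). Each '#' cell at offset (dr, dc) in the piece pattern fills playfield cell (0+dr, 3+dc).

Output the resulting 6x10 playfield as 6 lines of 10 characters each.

Fill (0+0,3+0) = (0,3)
Fill (0+0,3+1) = (0,4)
Fill (0+1,3+0) = (1,3)
Fill (0+1,3+1) = (1,4)

Answer: ...##.....
#.###.#...
#...#.....
..##.##...
...#..##..
.#...#..##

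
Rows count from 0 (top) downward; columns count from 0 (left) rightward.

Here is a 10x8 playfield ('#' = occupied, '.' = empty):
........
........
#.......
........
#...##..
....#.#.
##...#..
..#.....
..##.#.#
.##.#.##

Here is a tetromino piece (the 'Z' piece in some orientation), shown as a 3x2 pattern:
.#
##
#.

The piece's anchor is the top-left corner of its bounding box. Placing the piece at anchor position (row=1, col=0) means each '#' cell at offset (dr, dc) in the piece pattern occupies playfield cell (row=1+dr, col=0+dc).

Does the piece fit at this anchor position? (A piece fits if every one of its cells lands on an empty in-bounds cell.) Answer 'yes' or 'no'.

Answer: no

Derivation:
Check each piece cell at anchor (1, 0):
  offset (0,1) -> (1,1): empty -> OK
  offset (1,0) -> (2,0): occupied ('#') -> FAIL
  offset (1,1) -> (2,1): empty -> OK
  offset (2,0) -> (3,0): empty -> OK
All cells valid: no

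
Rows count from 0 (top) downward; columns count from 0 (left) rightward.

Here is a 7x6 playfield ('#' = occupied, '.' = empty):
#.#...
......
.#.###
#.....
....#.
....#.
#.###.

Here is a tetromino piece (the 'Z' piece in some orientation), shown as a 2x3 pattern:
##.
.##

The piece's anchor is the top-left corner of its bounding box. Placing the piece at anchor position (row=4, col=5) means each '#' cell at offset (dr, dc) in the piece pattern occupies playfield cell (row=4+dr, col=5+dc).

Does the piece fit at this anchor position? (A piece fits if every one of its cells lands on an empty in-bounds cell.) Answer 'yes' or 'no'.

Answer: no

Derivation:
Check each piece cell at anchor (4, 5):
  offset (0,0) -> (4,5): empty -> OK
  offset (0,1) -> (4,6): out of bounds -> FAIL
  offset (1,1) -> (5,6): out of bounds -> FAIL
  offset (1,2) -> (5,7): out of bounds -> FAIL
All cells valid: no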